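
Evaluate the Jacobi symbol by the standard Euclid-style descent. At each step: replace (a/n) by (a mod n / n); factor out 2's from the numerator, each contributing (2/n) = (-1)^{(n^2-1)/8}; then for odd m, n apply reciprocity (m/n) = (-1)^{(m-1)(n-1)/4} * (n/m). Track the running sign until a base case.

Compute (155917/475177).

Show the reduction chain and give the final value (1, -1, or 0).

-1

reciprocity: (155917/475177) = +1·(475177/155917) since 155917 mod 4 = 1, 475177 mod 4 = 1; sign now +1
(475177/155917) = (7426/155917)   [reduce mod 155917]
7426 = 2^1·3713; (2/155917) = -1 since 155917 mod 8 = 5, so (7426/155917) = (-1)^1·(3713/155917); sign now -1
reciprocity: (3713/155917) = +1·(155917/3713) since 3713 mod 4 = 1, 155917 mod 4 = 1; sign now -1
(155917/3713) = (3684/3713)   [reduce mod 3713]
3684 = 2^2·921; (2/3713) = +1 since 3713 mod 8 = 1, so (3684/3713) = (+1)^2·(921/3713); sign now -1
reciprocity: (921/3713) = +1·(3713/921) since 921 mod 4 = 1, 3713 mod 4 = 1; sign now -1
(3713/921) = (29/921)   [reduce mod 921]
reciprocity: (29/921) = +1·(921/29) since 29 mod 4 = 1, 921 mod 4 = 1; sign now -1
(921/29) = (22/29)   [reduce mod 29]
22 = 2^1·11; (2/29) = -1 since 29 mod 8 = 5, so (22/29) = (-1)^1·(11/29); sign now +1
reciprocity: (11/29) = +1·(29/11) since 11 mod 4 = 3, 29 mod 4 = 1; sign now +1
(29/11) = (7/11)   [reduce mod 11]
reciprocity: (7/11) = -1·(11/7) since 7 mod 4 = 3, 11 mod 4 = 3; sign now -1
(11/7) = (4/7)   [reduce mod 7]
4 = 2^2·1; (2/7) = +1 since 7 mod 8 = 7, so (4/7) = (+1)^2·(1/7); sign now -1
(1/7) = 1; final value = sign = -1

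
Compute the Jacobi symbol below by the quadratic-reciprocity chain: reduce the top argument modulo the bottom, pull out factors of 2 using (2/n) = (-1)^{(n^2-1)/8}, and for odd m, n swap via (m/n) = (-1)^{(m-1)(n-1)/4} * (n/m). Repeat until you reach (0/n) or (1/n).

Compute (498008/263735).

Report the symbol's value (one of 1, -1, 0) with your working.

1

(498008/263735) = (234273/263735)   [reduce mod 263735]
reciprocity: (234273/263735) = +1·(263735/234273) since 234273 mod 4 = 1, 263735 mod 4 = 3; sign now +1
(263735/234273) = (29462/234273)   [reduce mod 234273]
29462 = 2^1·14731; (2/234273) = +1 since 234273 mod 8 = 1, so (29462/234273) = (+1)^1·(14731/234273); sign now +1
reciprocity: (14731/234273) = +1·(234273/14731) since 14731 mod 4 = 3, 234273 mod 4 = 1; sign now +1
(234273/14731) = (13308/14731)   [reduce mod 14731]
13308 = 2^2·3327; (2/14731) = -1 since 14731 mod 8 = 3, so (13308/14731) = (-1)^2·(3327/14731); sign now +1
reciprocity: (3327/14731) = -1·(14731/3327) since 3327 mod 4 = 3, 14731 mod 4 = 3; sign now -1
(14731/3327) = (1423/3327)   [reduce mod 3327]
reciprocity: (1423/3327) = -1·(3327/1423) since 1423 mod 4 = 3, 3327 mod 4 = 3; sign now +1
(3327/1423) = (481/1423)   [reduce mod 1423]
reciprocity: (481/1423) = +1·(1423/481) since 481 mod 4 = 1, 1423 mod 4 = 3; sign now +1
(1423/481) = (461/481)   [reduce mod 481]
reciprocity: (461/481) = +1·(481/461) since 461 mod 4 = 1, 481 mod 4 = 1; sign now +1
(481/461) = (20/461)   [reduce mod 461]
20 = 2^2·5; (2/461) = -1 since 461 mod 8 = 5, so (20/461) = (-1)^2·(5/461); sign now +1
reciprocity: (5/461) = +1·(461/5) since 5 mod 4 = 1, 461 mod 4 = 1; sign now +1
(461/5) = (1/5)   [reduce mod 5]
(1/5) = 1; final value = sign = +1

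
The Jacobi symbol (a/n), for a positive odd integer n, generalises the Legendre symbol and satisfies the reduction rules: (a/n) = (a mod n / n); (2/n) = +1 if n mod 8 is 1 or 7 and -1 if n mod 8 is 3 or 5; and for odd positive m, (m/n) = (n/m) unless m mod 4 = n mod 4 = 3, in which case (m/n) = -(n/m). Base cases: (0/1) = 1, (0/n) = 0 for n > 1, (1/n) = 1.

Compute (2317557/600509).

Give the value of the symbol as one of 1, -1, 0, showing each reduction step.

1

(2317557/600509) = (516030/600509)   [reduce mod 600509]
516030 = 2^1·258015; (2/600509) = -1 since 600509 mod 8 = 5, so (516030/600509) = (-1)^1·(258015/600509); sign now -1
reciprocity: (258015/600509) = +1·(600509/258015) since 258015 mod 4 = 3, 600509 mod 4 = 1; sign now -1
(600509/258015) = (84479/258015)   [reduce mod 258015]
reciprocity: (84479/258015) = -1·(258015/84479) since 84479 mod 4 = 3, 258015 mod 4 = 3; sign now +1
(258015/84479) = (4578/84479)   [reduce mod 84479]
4578 = 2^1·2289; (2/84479) = +1 since 84479 mod 8 = 7, so (4578/84479) = (+1)^1·(2289/84479); sign now +1
reciprocity: (2289/84479) = +1·(84479/2289) since 2289 mod 4 = 1, 84479 mod 4 = 3; sign now +1
(84479/2289) = (2075/2289)   [reduce mod 2289]
reciprocity: (2075/2289) = +1·(2289/2075) since 2075 mod 4 = 3, 2289 mod 4 = 1; sign now +1
(2289/2075) = (214/2075)   [reduce mod 2075]
214 = 2^1·107; (2/2075) = -1 since 2075 mod 8 = 3, so (214/2075) = (-1)^1·(107/2075); sign now -1
reciprocity: (107/2075) = -1·(2075/107) since 107 mod 4 = 3, 2075 mod 4 = 3; sign now +1
(2075/107) = (42/107)   [reduce mod 107]
42 = 2^1·21; (2/107) = -1 since 107 mod 8 = 3, so (42/107) = (-1)^1·(21/107); sign now -1
reciprocity: (21/107) = +1·(107/21) since 21 mod 4 = 1, 107 mod 4 = 3; sign now -1
(107/21) = (2/21)   [reduce mod 21]
2 = 2^1·1; (2/21) = -1 since 21 mod 8 = 5, so (2/21) = (-1)^1·(1/21); sign now +1
(1/21) = 1; final value = sign = +1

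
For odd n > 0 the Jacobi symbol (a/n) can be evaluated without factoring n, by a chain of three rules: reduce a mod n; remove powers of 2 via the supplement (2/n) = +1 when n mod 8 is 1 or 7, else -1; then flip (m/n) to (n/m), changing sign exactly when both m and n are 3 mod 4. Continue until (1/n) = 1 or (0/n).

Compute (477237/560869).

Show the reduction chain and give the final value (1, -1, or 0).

1

flip (477237/560869) -> (560869/477237): both odd, 477237 mod 4 = 1, 560869 mod 4 = 1, so the flip contributes +1; sign now +1
(560869/477237): 560869 mod 477237 = 83632, so (560869/477237) = (83632/477237)
factor out 2^4: 83632 = 2^4·5227; with 477237 mod 8 = 5, (2/477237) = -1; sign now +1; continue with (5227/477237)
flip (5227/477237) -> (477237/5227): both odd, 5227 mod 4 = 3, 477237 mod 4 = 1, so the flip contributes +1; sign now +1
(477237/5227): 477237 mod 5227 = 1580, so (477237/5227) = (1580/5227)
factor out 2^2: 1580 = 2^2·395; with 5227 mod 8 = 3, (2/5227) = -1; sign now +1; continue with (395/5227)
flip (395/5227) -> (5227/395): both odd, 395 mod 4 = 3, 5227 mod 4 = 3, so the flip contributes -1; sign now -1
(5227/395): 5227 mod 395 = 92, so (5227/395) = (92/395)
factor out 2^2: 92 = 2^2·23; with 395 mod 8 = 3, (2/395) = -1; sign now -1; continue with (23/395)
flip (23/395) -> (395/23): both odd, 23 mod 4 = 3, 395 mod 4 = 3, so the flip contributes -1; sign now +1
(395/23): 395 mod 23 = 4, so (395/23) = (4/23)
factor out 2^2: 4 = 2^2·1; with 23 mod 8 = 7, (2/23) = +1; sign now +1; continue with (1/23)
reached (1/23) = 1, so the symbol is +1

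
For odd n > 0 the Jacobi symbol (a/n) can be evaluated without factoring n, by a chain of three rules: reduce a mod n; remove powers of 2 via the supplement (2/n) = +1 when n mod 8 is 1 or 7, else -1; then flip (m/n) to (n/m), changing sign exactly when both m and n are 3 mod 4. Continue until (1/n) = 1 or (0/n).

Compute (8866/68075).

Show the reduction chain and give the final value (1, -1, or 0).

8866 = 2^1·4433; (2/68075) = -1 since 68075 mod 8 = 3, so (8866/68075) = (-1)^1·(4433/68075); sign now -1
reciprocity: (4433/68075) = +1·(68075/4433) since 4433 mod 4 = 1, 68075 mod 4 = 3; sign now -1
(68075/4433) = (1580/4433)   [reduce mod 4433]
1580 = 2^2·395; (2/4433) = +1 since 4433 mod 8 = 1, so (1580/4433) = (+1)^2·(395/4433); sign now -1
reciprocity: (395/4433) = +1·(4433/395) since 395 mod 4 = 3, 4433 mod 4 = 1; sign now -1
(4433/395) = (88/395)   [reduce mod 395]
88 = 2^3·11; (2/395) = -1 since 395 mod 8 = 3, so (88/395) = (-1)^3·(11/395); sign now +1
reciprocity: (11/395) = -1·(395/11) since 11 mod 4 = 3, 395 mod 4 = 3; sign now -1
(395/11) = (10/11)   [reduce mod 11]
10 = 2^1·5; (2/11) = -1 since 11 mod 8 = 3, so (10/11) = (-1)^1·(5/11); sign now +1
reciprocity: (5/11) = +1·(11/5) since 5 mod 4 = 1, 11 mod 4 = 3; sign now +1
(11/5) = (1/5)   [reduce mod 5]
(1/5) = 1; final value = sign = +1

1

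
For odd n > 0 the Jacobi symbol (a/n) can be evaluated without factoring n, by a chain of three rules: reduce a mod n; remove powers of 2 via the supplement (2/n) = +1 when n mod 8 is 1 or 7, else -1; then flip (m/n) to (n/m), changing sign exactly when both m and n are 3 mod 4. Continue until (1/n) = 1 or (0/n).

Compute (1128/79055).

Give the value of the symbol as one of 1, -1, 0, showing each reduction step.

1128 = 2^3·141; (2/79055) = +1 since 79055 mod 8 = 7, so (1128/79055) = (+1)^3·(141/79055); sign now +1
reciprocity: (141/79055) = +1·(79055/141) since 141 mod 4 = 1, 79055 mod 4 = 3; sign now +1
(79055/141) = (95/141)   [reduce mod 141]
reciprocity: (95/141) = +1·(141/95) since 95 mod 4 = 3, 141 mod 4 = 1; sign now +1
(141/95) = (46/95)   [reduce mod 95]
46 = 2^1·23; (2/95) = +1 since 95 mod 8 = 7, so (46/95) = (+1)^1·(23/95); sign now +1
reciprocity: (23/95) = -1·(95/23) since 23 mod 4 = 3, 95 mod 4 = 3; sign now -1
(95/23) = (3/23)   [reduce mod 23]
reciprocity: (3/23) = -1·(23/3) since 3 mod 4 = 3, 23 mod 4 = 3; sign now +1
(23/3) = (2/3)   [reduce mod 3]
2 = 2^1·1; (2/3) = -1 since 3 mod 8 = 3, so (2/3) = (-1)^1·(1/3); sign now -1
(1/3) = 1; final value = sign = -1

-1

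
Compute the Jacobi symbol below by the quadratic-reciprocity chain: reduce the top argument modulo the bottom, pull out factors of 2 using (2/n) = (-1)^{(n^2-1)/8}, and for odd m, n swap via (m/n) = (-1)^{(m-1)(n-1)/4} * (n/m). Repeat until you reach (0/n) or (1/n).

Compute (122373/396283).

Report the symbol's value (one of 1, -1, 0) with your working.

reciprocity: (122373/396283) = +1·(396283/122373) since 122373 mod 4 = 1, 396283 mod 4 = 3; sign now +1
(396283/122373) = (29164/122373)   [reduce mod 122373]
29164 = 2^2·7291; (2/122373) = -1 since 122373 mod 8 = 5, so (29164/122373) = (-1)^2·(7291/122373); sign now +1
reciprocity: (7291/122373) = +1·(122373/7291) since 7291 mod 4 = 3, 122373 mod 4 = 1; sign now +1
(122373/7291) = (5717/7291)   [reduce mod 7291]
reciprocity: (5717/7291) = +1·(7291/5717) since 5717 mod 4 = 1, 7291 mod 4 = 3; sign now +1
(7291/5717) = (1574/5717)   [reduce mod 5717]
1574 = 2^1·787; (2/5717) = -1 since 5717 mod 8 = 5, so (1574/5717) = (-1)^1·(787/5717); sign now -1
reciprocity: (787/5717) = +1·(5717/787) since 787 mod 4 = 3, 5717 mod 4 = 1; sign now -1
(5717/787) = (208/787)   [reduce mod 787]
208 = 2^4·13; (2/787) = -1 since 787 mod 8 = 3, so (208/787) = (-1)^4·(13/787); sign now -1
reciprocity: (13/787) = +1·(787/13) since 13 mod 4 = 1, 787 mod 4 = 3; sign now -1
(787/13) = (7/13)   [reduce mod 13]
reciprocity: (7/13) = +1·(13/7) since 7 mod 4 = 3, 13 mod 4 = 1; sign now -1
(13/7) = (6/7)   [reduce mod 7]
6 = 2^1·3; (2/7) = +1 since 7 mod 8 = 7, so (6/7) = (+1)^1·(3/7); sign now -1
reciprocity: (3/7) = -1·(7/3) since 3 mod 4 = 3, 7 mod 4 = 3; sign now +1
(7/3) = (1/3)   [reduce mod 3]
(1/3) = 1; final value = sign = +1

1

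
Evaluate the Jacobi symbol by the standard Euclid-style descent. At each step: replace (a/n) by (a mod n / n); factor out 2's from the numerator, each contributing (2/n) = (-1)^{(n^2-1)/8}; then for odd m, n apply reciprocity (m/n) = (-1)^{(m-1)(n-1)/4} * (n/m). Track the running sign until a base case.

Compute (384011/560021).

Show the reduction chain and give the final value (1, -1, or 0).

flip (384011/560021) -> (560021/384011): both odd, 384011 mod 4 = 3, 560021 mod 4 = 1, so the flip contributes +1; sign now +1
(560021/384011): 560021 mod 384011 = 176010, so (560021/384011) = (176010/384011)
factor out 2^1: 176010 = 2^1·88005; with 384011 mod 8 = 3, (2/384011) = -1; sign now -1; continue with (88005/384011)
flip (88005/384011) -> (384011/88005): both odd, 88005 mod 4 = 1, 384011 mod 4 = 3, so the flip contributes +1; sign now -1
(384011/88005): 384011 mod 88005 = 31991, so (384011/88005) = (31991/88005)
flip (31991/88005) -> (88005/31991): both odd, 31991 mod 4 = 3, 88005 mod 4 = 1, so the flip contributes +1; sign now -1
(88005/31991): 88005 mod 31991 = 24023, so (88005/31991) = (24023/31991)
flip (24023/31991) -> (31991/24023): both odd, 24023 mod 4 = 3, 31991 mod 4 = 3, so the flip contributes -1; sign now +1
(31991/24023): 31991 mod 24023 = 7968, so (31991/24023) = (7968/24023)
factor out 2^5: 7968 = 2^5·249; with 24023 mod 8 = 7, (2/24023) = +1; sign now +1; continue with (249/24023)
flip (249/24023) -> (24023/249): both odd, 249 mod 4 = 1, 24023 mod 4 = 3, so the flip contributes +1; sign now +1
(24023/249): 24023 mod 249 = 119, so (24023/249) = (119/249)
flip (119/249) -> (249/119): both odd, 119 mod 4 = 3, 249 mod 4 = 1, so the flip contributes +1; sign now +1
(249/119): 249 mod 119 = 11, so (249/119) = (11/119)
flip (11/119) -> (119/11): both odd, 11 mod 4 = 3, 119 mod 4 = 3, so the flip contributes -1; sign now -1
(119/11): 119 mod 11 = 9, so (119/11) = (9/11)
flip (9/11) -> (11/9): both odd, 9 mod 4 = 1, 11 mod 4 = 3, so the flip contributes +1; sign now -1
(11/9): 11 mod 9 = 2, so (11/9) = (2/9)
factor out 2^1: 2 = 2^1·1; with 9 mod 8 = 1, (2/9) = +1; sign now -1; continue with (1/9)
reached (1/9) = 1, so the symbol is -1

-1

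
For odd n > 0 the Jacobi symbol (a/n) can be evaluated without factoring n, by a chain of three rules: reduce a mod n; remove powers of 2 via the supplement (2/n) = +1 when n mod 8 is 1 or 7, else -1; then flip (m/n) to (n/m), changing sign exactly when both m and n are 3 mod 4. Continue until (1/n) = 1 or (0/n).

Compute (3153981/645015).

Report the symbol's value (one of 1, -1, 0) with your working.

0

(3153981/645015): 3153981 mod 645015 = 573921, so (3153981/645015) = (573921/645015)
flip (573921/645015) -> (645015/573921): both odd, 573921 mod 4 = 1, 645015 mod 4 = 3, so the flip contributes +1; sign now +1
(645015/573921): 645015 mod 573921 = 71094, so (645015/573921) = (71094/573921)
factor out 2^1: 71094 = 2^1·35547; with 573921 mod 8 = 1, (2/573921) = +1; sign now +1; continue with (35547/573921)
flip (35547/573921) -> (573921/35547): both odd, 35547 mod 4 = 3, 573921 mod 4 = 1, so the flip contributes +1; sign now +1
(573921/35547): 573921 mod 35547 = 5169, so (573921/35547) = (5169/35547)
flip (5169/35547) -> (35547/5169): both odd, 5169 mod 4 = 1, 35547 mod 4 = 3, so the flip contributes +1; sign now +1
(35547/5169): 35547 mod 5169 = 4533, so (35547/5169) = (4533/5169)
flip (4533/5169) -> (5169/4533): both odd, 4533 mod 4 = 1, 5169 mod 4 = 1, so the flip contributes +1; sign now +1
(5169/4533): 5169 mod 4533 = 636, so (5169/4533) = (636/4533)
factor out 2^2: 636 = 2^2·159; with 4533 mod 8 = 5, (2/4533) = -1; sign now +1; continue with (159/4533)
flip (159/4533) -> (4533/159): both odd, 159 mod 4 = 3, 4533 mod 4 = 1, so the flip contributes +1; sign now +1
(4533/159): 4533 mod 159 = 81, so (4533/159) = (81/159)
flip (81/159) -> (159/81): both odd, 81 mod 4 = 1, 159 mod 4 = 3, so the flip contributes +1; sign now +1
(159/81): 159 mod 81 = 78, so (159/81) = (78/81)
factor out 2^1: 78 = 2^1·39; with 81 mod 8 = 1, (2/81) = +1; sign now +1; continue with (39/81)
flip (39/81) -> (81/39): both odd, 39 mod 4 = 3, 81 mod 4 = 1, so the flip contributes +1; sign now +1
(81/39): 81 mod 39 = 3, so (81/39) = (3/39)
flip (3/39) -> (39/3): both odd, 3 mod 4 = 3, 39 mod 4 = 3, so the flip contributes -1; sign now -1
(39/3): 39 mod 3 = 0, so (39/3) = (0/3)
reached (0/3); gcd(a, n) > 1, so (0/3) = 0 and the symbol is 0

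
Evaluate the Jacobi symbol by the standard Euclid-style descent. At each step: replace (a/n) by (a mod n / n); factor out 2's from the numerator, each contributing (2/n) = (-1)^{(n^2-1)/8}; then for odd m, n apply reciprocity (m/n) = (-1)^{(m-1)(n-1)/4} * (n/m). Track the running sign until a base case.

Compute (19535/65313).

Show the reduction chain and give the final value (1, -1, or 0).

-1

flip (19535/65313) -> (65313/19535): both odd, 19535 mod 4 = 3, 65313 mod 4 = 1, so the flip contributes +1; sign now +1
(65313/19535): 65313 mod 19535 = 6708, so (65313/19535) = (6708/19535)
factor out 2^2: 6708 = 2^2·1677; with 19535 mod 8 = 7, (2/19535) = +1; sign now +1; continue with (1677/19535)
flip (1677/19535) -> (19535/1677): both odd, 1677 mod 4 = 1, 19535 mod 4 = 3, so the flip contributes +1; sign now +1
(19535/1677): 19535 mod 1677 = 1088, so (19535/1677) = (1088/1677)
factor out 2^6: 1088 = 2^6·17; with 1677 mod 8 = 5, (2/1677) = -1; sign now +1; continue with (17/1677)
flip (17/1677) -> (1677/17): both odd, 17 mod 4 = 1, 1677 mod 4 = 1, so the flip contributes +1; sign now +1
(1677/17): 1677 mod 17 = 11, so (1677/17) = (11/17)
flip (11/17) -> (17/11): both odd, 11 mod 4 = 3, 17 mod 4 = 1, so the flip contributes +1; sign now +1
(17/11): 17 mod 11 = 6, so (17/11) = (6/11)
factor out 2^1: 6 = 2^1·3; with 11 mod 8 = 3, (2/11) = -1; sign now -1; continue with (3/11)
flip (3/11) -> (11/3): both odd, 3 mod 4 = 3, 11 mod 4 = 3, so the flip contributes -1; sign now +1
(11/3): 11 mod 3 = 2, so (11/3) = (2/3)
factor out 2^1: 2 = 2^1·1; with 3 mod 8 = 3, (2/3) = -1; sign now -1; continue with (1/3)
reached (1/3) = 1, so the symbol is -1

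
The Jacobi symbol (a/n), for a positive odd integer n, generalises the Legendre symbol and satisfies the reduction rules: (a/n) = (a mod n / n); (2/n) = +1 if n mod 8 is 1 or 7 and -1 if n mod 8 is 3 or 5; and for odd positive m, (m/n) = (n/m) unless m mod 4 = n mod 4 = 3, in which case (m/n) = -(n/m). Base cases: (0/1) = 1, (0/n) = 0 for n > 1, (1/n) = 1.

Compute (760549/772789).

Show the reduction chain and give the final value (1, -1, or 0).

-1

flip (760549/772789) -> (772789/760549): both odd, 760549 mod 4 = 1, 772789 mod 4 = 1, so the flip contributes +1; sign now +1
(772789/760549): 772789 mod 760549 = 12240, so (772789/760549) = (12240/760549)
factor out 2^4: 12240 = 2^4·765; with 760549 mod 8 = 5, (2/760549) = -1; sign now +1; continue with (765/760549)
flip (765/760549) -> (760549/765): both odd, 765 mod 4 = 1, 760549 mod 4 = 1, so the flip contributes +1; sign now +1
(760549/765): 760549 mod 765 = 139, so (760549/765) = (139/765)
flip (139/765) -> (765/139): both odd, 139 mod 4 = 3, 765 mod 4 = 1, so the flip contributes +1; sign now +1
(765/139): 765 mod 139 = 70, so (765/139) = (70/139)
factor out 2^1: 70 = 2^1·35; with 139 mod 8 = 3, (2/139) = -1; sign now -1; continue with (35/139)
flip (35/139) -> (139/35): both odd, 35 mod 4 = 3, 139 mod 4 = 3, so the flip contributes -1; sign now +1
(139/35): 139 mod 35 = 34, so (139/35) = (34/35)
factor out 2^1: 34 = 2^1·17; with 35 mod 8 = 3, (2/35) = -1; sign now -1; continue with (17/35)
flip (17/35) -> (35/17): both odd, 17 mod 4 = 1, 35 mod 4 = 3, so the flip contributes +1; sign now -1
(35/17): 35 mod 17 = 1, so (35/17) = (1/17)
reached (1/17) = 1, so the symbol is -1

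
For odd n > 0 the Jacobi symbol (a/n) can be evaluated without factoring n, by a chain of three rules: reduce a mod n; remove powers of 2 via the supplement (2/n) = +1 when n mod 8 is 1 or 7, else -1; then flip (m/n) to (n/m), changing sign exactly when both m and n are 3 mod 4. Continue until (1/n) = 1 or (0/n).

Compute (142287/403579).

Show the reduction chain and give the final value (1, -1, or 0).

-1

reciprocity: (142287/403579) = -1·(403579/142287) since 142287 mod 4 = 3, 403579 mod 4 = 3; sign now -1
(403579/142287) = (119005/142287)   [reduce mod 142287]
reciprocity: (119005/142287) = +1·(142287/119005) since 119005 mod 4 = 1, 142287 mod 4 = 3; sign now -1
(142287/119005) = (23282/119005)   [reduce mod 119005]
23282 = 2^1·11641; (2/119005) = -1 since 119005 mod 8 = 5, so (23282/119005) = (-1)^1·(11641/119005); sign now +1
reciprocity: (11641/119005) = +1·(119005/11641) since 11641 mod 4 = 1, 119005 mod 4 = 1; sign now +1
(119005/11641) = (2595/11641)   [reduce mod 11641]
reciprocity: (2595/11641) = +1·(11641/2595) since 2595 mod 4 = 3, 11641 mod 4 = 1; sign now +1
(11641/2595) = (1261/2595)   [reduce mod 2595]
reciprocity: (1261/2595) = +1·(2595/1261) since 1261 mod 4 = 1, 2595 mod 4 = 3; sign now +1
(2595/1261) = (73/1261)   [reduce mod 1261]
reciprocity: (73/1261) = +1·(1261/73) since 73 mod 4 = 1, 1261 mod 4 = 1; sign now +1
(1261/73) = (20/73)   [reduce mod 73]
20 = 2^2·5; (2/73) = +1 since 73 mod 8 = 1, so (20/73) = (+1)^2·(5/73); sign now +1
reciprocity: (5/73) = +1·(73/5) since 5 mod 4 = 1, 73 mod 4 = 1; sign now +1
(73/5) = (3/5)   [reduce mod 5]
reciprocity: (3/5) = +1·(5/3) since 3 mod 4 = 3, 5 mod 4 = 1; sign now +1
(5/3) = (2/3)   [reduce mod 3]
2 = 2^1·1; (2/3) = -1 since 3 mod 8 = 3, so (2/3) = (-1)^1·(1/3); sign now -1
(1/3) = 1; final value = sign = -1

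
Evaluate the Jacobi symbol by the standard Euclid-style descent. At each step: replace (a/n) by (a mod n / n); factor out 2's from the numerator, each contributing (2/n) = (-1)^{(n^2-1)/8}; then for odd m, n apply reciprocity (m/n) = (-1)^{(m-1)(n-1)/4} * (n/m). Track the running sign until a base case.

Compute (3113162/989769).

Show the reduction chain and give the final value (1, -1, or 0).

1

(3113162/989769): 3113162 mod 989769 = 143855, so (3113162/989769) = (143855/989769)
flip (143855/989769) -> (989769/143855): both odd, 143855 mod 4 = 3, 989769 mod 4 = 1, so the flip contributes +1; sign now +1
(989769/143855): 989769 mod 143855 = 126639, so (989769/143855) = (126639/143855)
flip (126639/143855) -> (143855/126639): both odd, 126639 mod 4 = 3, 143855 mod 4 = 3, so the flip contributes -1; sign now -1
(143855/126639): 143855 mod 126639 = 17216, so (143855/126639) = (17216/126639)
factor out 2^6: 17216 = 2^6·269; with 126639 mod 8 = 7, (2/126639) = +1; sign now -1; continue with (269/126639)
flip (269/126639) -> (126639/269): both odd, 269 mod 4 = 1, 126639 mod 4 = 3, so the flip contributes +1; sign now -1
(126639/269): 126639 mod 269 = 209, so (126639/269) = (209/269)
flip (209/269) -> (269/209): both odd, 209 mod 4 = 1, 269 mod 4 = 1, so the flip contributes +1; sign now -1
(269/209): 269 mod 209 = 60, so (269/209) = (60/209)
factor out 2^2: 60 = 2^2·15; with 209 mod 8 = 1, (2/209) = +1; sign now -1; continue with (15/209)
flip (15/209) -> (209/15): both odd, 15 mod 4 = 3, 209 mod 4 = 1, so the flip contributes +1; sign now -1
(209/15): 209 mod 15 = 14, so (209/15) = (14/15)
factor out 2^1: 14 = 2^1·7; with 15 mod 8 = 7, (2/15) = +1; sign now -1; continue with (7/15)
flip (7/15) -> (15/7): both odd, 7 mod 4 = 3, 15 mod 4 = 3, so the flip contributes -1; sign now +1
(15/7): 15 mod 7 = 1, so (15/7) = (1/7)
reached (1/7) = 1, so the symbol is +1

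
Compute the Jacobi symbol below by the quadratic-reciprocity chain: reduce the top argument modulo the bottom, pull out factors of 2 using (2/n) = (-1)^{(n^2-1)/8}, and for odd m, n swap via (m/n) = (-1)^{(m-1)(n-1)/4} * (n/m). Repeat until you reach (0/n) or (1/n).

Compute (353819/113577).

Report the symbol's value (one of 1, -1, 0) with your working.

1

(353819/113577) = (13088/113577)   [reduce mod 113577]
13088 = 2^5·409; (2/113577) = +1 since 113577 mod 8 = 1, so (13088/113577) = (+1)^5·(409/113577); sign now +1
reciprocity: (409/113577) = +1·(113577/409) since 409 mod 4 = 1, 113577 mod 4 = 1; sign now +1
(113577/409) = (284/409)   [reduce mod 409]
284 = 2^2·71; (2/409) = +1 since 409 mod 8 = 1, so (284/409) = (+1)^2·(71/409); sign now +1
reciprocity: (71/409) = +1·(409/71) since 71 mod 4 = 3, 409 mod 4 = 1; sign now +1
(409/71) = (54/71)   [reduce mod 71]
54 = 2^1·27; (2/71) = +1 since 71 mod 8 = 7, so (54/71) = (+1)^1·(27/71); sign now +1
reciprocity: (27/71) = -1·(71/27) since 27 mod 4 = 3, 71 mod 4 = 3; sign now -1
(71/27) = (17/27)   [reduce mod 27]
reciprocity: (17/27) = +1·(27/17) since 17 mod 4 = 1, 27 mod 4 = 3; sign now -1
(27/17) = (10/17)   [reduce mod 17]
10 = 2^1·5; (2/17) = +1 since 17 mod 8 = 1, so (10/17) = (+1)^1·(5/17); sign now -1
reciprocity: (5/17) = +1·(17/5) since 5 mod 4 = 1, 17 mod 4 = 1; sign now -1
(17/5) = (2/5)   [reduce mod 5]
2 = 2^1·1; (2/5) = -1 since 5 mod 8 = 5, so (2/5) = (-1)^1·(1/5); sign now +1
(1/5) = 1; final value = sign = +1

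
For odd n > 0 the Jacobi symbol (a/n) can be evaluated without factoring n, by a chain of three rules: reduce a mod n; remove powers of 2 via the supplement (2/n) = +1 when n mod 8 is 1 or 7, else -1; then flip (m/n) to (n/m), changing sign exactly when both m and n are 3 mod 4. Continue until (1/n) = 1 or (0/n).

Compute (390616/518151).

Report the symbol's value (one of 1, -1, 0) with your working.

390616 = 2^3·48827; (2/518151) = +1 since 518151 mod 8 = 7, so (390616/518151) = (+1)^3·(48827/518151); sign now +1
reciprocity: (48827/518151) = -1·(518151/48827) since 48827 mod 4 = 3, 518151 mod 4 = 3; sign now -1
(518151/48827) = (29881/48827)   [reduce mod 48827]
reciprocity: (29881/48827) = +1·(48827/29881) since 29881 mod 4 = 1, 48827 mod 4 = 3; sign now -1
(48827/29881) = (18946/29881)   [reduce mod 29881]
18946 = 2^1·9473; (2/29881) = +1 since 29881 mod 8 = 1, so (18946/29881) = (+1)^1·(9473/29881); sign now -1
reciprocity: (9473/29881) = +1·(29881/9473) since 9473 mod 4 = 1, 29881 mod 4 = 1; sign now -1
(29881/9473) = (1462/9473)   [reduce mod 9473]
1462 = 2^1·731; (2/9473) = +1 since 9473 mod 8 = 1, so (1462/9473) = (+1)^1·(731/9473); sign now -1
reciprocity: (731/9473) = +1·(9473/731) since 731 mod 4 = 3, 9473 mod 4 = 1; sign now -1
(9473/731) = (701/731)   [reduce mod 731]
reciprocity: (701/731) = +1·(731/701) since 701 mod 4 = 1, 731 mod 4 = 3; sign now -1
(731/701) = (30/701)   [reduce mod 701]
30 = 2^1·15; (2/701) = -1 since 701 mod 8 = 5, so (30/701) = (-1)^1·(15/701); sign now +1
reciprocity: (15/701) = +1·(701/15) since 15 mod 4 = 3, 701 mod 4 = 1; sign now +1
(701/15) = (11/15)   [reduce mod 15]
reciprocity: (11/15) = -1·(15/11) since 11 mod 4 = 3, 15 mod 4 = 3; sign now -1
(15/11) = (4/11)   [reduce mod 11]
4 = 2^2·1; (2/11) = -1 since 11 mod 8 = 3, so (4/11) = (-1)^2·(1/11); sign now -1
(1/11) = 1; final value = sign = -1

-1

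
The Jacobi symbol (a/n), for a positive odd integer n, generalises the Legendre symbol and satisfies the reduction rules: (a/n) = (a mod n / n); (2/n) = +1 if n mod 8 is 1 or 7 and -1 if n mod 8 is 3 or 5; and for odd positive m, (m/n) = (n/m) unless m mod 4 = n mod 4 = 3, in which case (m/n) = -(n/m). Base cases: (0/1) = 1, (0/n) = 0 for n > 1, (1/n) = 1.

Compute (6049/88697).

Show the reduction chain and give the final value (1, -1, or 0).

flip (6049/88697) -> (88697/6049): both odd, 6049 mod 4 = 1, 88697 mod 4 = 1, so the flip contributes +1; sign now +1
(88697/6049): 88697 mod 6049 = 4011, so (88697/6049) = (4011/6049)
flip (4011/6049) -> (6049/4011): both odd, 4011 mod 4 = 3, 6049 mod 4 = 1, so the flip contributes +1; sign now +1
(6049/4011): 6049 mod 4011 = 2038, so (6049/4011) = (2038/4011)
factor out 2^1: 2038 = 2^1·1019; with 4011 mod 8 = 3, (2/4011) = -1; sign now -1; continue with (1019/4011)
flip (1019/4011) -> (4011/1019): both odd, 1019 mod 4 = 3, 4011 mod 4 = 3, so the flip contributes -1; sign now +1
(4011/1019): 4011 mod 1019 = 954, so (4011/1019) = (954/1019)
factor out 2^1: 954 = 2^1·477; with 1019 mod 8 = 3, (2/1019) = -1; sign now -1; continue with (477/1019)
flip (477/1019) -> (1019/477): both odd, 477 mod 4 = 1, 1019 mod 4 = 3, so the flip contributes +1; sign now -1
(1019/477): 1019 mod 477 = 65, so (1019/477) = (65/477)
flip (65/477) -> (477/65): both odd, 65 mod 4 = 1, 477 mod 4 = 1, so the flip contributes +1; sign now -1
(477/65): 477 mod 65 = 22, so (477/65) = (22/65)
factor out 2^1: 22 = 2^1·11; with 65 mod 8 = 1, (2/65) = +1; sign now -1; continue with (11/65)
flip (11/65) -> (65/11): both odd, 11 mod 4 = 3, 65 mod 4 = 1, so the flip contributes +1; sign now -1
(65/11): 65 mod 11 = 10, so (65/11) = (10/11)
factor out 2^1: 10 = 2^1·5; with 11 mod 8 = 3, (2/11) = -1; sign now +1; continue with (5/11)
flip (5/11) -> (11/5): both odd, 5 mod 4 = 1, 11 mod 4 = 3, so the flip contributes +1; sign now +1
(11/5): 11 mod 5 = 1, so (11/5) = (1/5)
reached (1/5) = 1, so the symbol is +1

1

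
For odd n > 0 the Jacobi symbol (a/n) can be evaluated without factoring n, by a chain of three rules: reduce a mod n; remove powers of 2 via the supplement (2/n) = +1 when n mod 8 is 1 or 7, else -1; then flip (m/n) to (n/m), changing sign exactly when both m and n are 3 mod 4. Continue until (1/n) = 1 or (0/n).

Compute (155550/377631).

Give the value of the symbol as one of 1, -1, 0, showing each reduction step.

155550 = 2^1·77775; (2/377631) = +1 since 377631 mod 8 = 7, so (155550/377631) = (+1)^1·(77775/377631); sign now +1
reciprocity: (77775/377631) = -1·(377631/77775) since 77775 mod 4 = 3, 377631 mod 4 = 3; sign now -1
(377631/77775) = (66531/77775)   [reduce mod 77775]
reciprocity: (66531/77775) = -1·(77775/66531) since 66531 mod 4 = 3, 77775 mod 4 = 3; sign now +1
(77775/66531) = (11244/66531)   [reduce mod 66531]
11244 = 2^2·2811; (2/66531) = -1 since 66531 mod 8 = 3, so (11244/66531) = (-1)^2·(2811/66531); sign now +1
reciprocity: (2811/66531) = -1·(66531/2811) since 2811 mod 4 = 3, 66531 mod 4 = 3; sign now -1
(66531/2811) = (1878/2811)   [reduce mod 2811]
1878 = 2^1·939; (2/2811) = -1 since 2811 mod 8 = 3, so (1878/2811) = (-1)^1·(939/2811); sign now +1
reciprocity: (939/2811) = -1·(2811/939) since 939 mod 4 = 3, 2811 mod 4 = 3; sign now -1
(2811/939) = (933/939)   [reduce mod 939]
reciprocity: (933/939) = +1·(939/933) since 933 mod 4 = 1, 939 mod 4 = 3; sign now -1
(939/933) = (6/933)   [reduce mod 933]
6 = 2^1·3; (2/933) = -1 since 933 mod 8 = 5, so (6/933) = (-1)^1·(3/933); sign now +1
reciprocity: (3/933) = +1·(933/3) since 3 mod 4 = 3, 933 mod 4 = 1; sign now +1
(933/3) = (0/3)   [reduce mod 3]
(0/3) = 0   [gcd(a, n) > 1]; final value = 0

0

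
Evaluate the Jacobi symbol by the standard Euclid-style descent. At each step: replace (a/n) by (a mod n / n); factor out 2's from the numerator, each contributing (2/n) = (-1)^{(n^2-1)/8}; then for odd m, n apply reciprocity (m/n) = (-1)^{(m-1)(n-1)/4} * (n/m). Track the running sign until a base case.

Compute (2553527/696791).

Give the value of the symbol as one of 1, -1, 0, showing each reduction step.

-1

(2553527/696791) = (463154/696791)   [reduce mod 696791]
463154 = 2^1·231577; (2/696791) = +1 since 696791 mod 8 = 7, so (463154/696791) = (+1)^1·(231577/696791); sign now +1
reciprocity: (231577/696791) = +1·(696791/231577) since 231577 mod 4 = 1, 696791 mod 4 = 3; sign now +1
(696791/231577) = (2060/231577)   [reduce mod 231577]
2060 = 2^2·515; (2/231577) = +1 since 231577 mod 8 = 1, so (2060/231577) = (+1)^2·(515/231577); sign now +1
reciprocity: (515/231577) = +1·(231577/515) since 515 mod 4 = 3, 231577 mod 4 = 1; sign now +1
(231577/515) = (342/515)   [reduce mod 515]
342 = 2^1·171; (2/515) = -1 since 515 mod 8 = 3, so (342/515) = (-1)^1·(171/515); sign now -1
reciprocity: (171/515) = -1·(515/171) since 171 mod 4 = 3, 515 mod 4 = 3; sign now +1
(515/171) = (2/171)   [reduce mod 171]
2 = 2^1·1; (2/171) = -1 since 171 mod 8 = 3, so (2/171) = (-1)^1·(1/171); sign now -1
(1/171) = 1; final value = sign = -1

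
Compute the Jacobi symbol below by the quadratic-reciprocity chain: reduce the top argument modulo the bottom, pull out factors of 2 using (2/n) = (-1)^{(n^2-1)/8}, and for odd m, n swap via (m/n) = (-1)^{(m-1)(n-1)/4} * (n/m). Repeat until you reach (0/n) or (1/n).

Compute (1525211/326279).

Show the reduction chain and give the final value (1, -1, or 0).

1

(1525211/326279) = (220095/326279)   [reduce mod 326279]
reciprocity: (220095/326279) = -1·(326279/220095) since 220095 mod 4 = 3, 326279 mod 4 = 3; sign now -1
(326279/220095) = (106184/220095)   [reduce mod 220095]
106184 = 2^3·13273; (2/220095) = +1 since 220095 mod 8 = 7, so (106184/220095) = (+1)^3·(13273/220095); sign now -1
reciprocity: (13273/220095) = +1·(220095/13273) since 13273 mod 4 = 1, 220095 mod 4 = 3; sign now -1
(220095/13273) = (7727/13273)   [reduce mod 13273]
reciprocity: (7727/13273) = +1·(13273/7727) since 7727 mod 4 = 3, 13273 mod 4 = 1; sign now -1
(13273/7727) = (5546/7727)   [reduce mod 7727]
5546 = 2^1·2773; (2/7727) = +1 since 7727 mod 8 = 7, so (5546/7727) = (+1)^1·(2773/7727); sign now -1
reciprocity: (2773/7727) = +1·(7727/2773) since 2773 mod 4 = 1, 7727 mod 4 = 3; sign now -1
(7727/2773) = (2181/2773)   [reduce mod 2773]
reciprocity: (2181/2773) = +1·(2773/2181) since 2181 mod 4 = 1, 2773 mod 4 = 1; sign now -1
(2773/2181) = (592/2181)   [reduce mod 2181]
592 = 2^4·37; (2/2181) = -1 since 2181 mod 8 = 5, so (592/2181) = (-1)^4·(37/2181); sign now -1
reciprocity: (37/2181) = +1·(2181/37) since 37 mod 4 = 1, 2181 mod 4 = 1; sign now -1
(2181/37) = (35/37)   [reduce mod 37]
reciprocity: (35/37) = +1·(37/35) since 35 mod 4 = 3, 37 mod 4 = 1; sign now -1
(37/35) = (2/35)   [reduce mod 35]
2 = 2^1·1; (2/35) = -1 since 35 mod 8 = 3, so (2/35) = (-1)^1·(1/35); sign now +1
(1/35) = 1; final value = sign = +1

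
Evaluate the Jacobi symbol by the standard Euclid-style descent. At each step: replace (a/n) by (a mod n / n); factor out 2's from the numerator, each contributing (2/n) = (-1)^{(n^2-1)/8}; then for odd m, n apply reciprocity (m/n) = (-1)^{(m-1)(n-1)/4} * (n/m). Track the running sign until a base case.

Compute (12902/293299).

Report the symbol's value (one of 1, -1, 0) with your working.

1

factor out 2^1: 12902 = 2^1·6451; with 293299 mod 8 = 3, (2/293299) = -1; sign now -1; continue with (6451/293299)
flip (6451/293299) -> (293299/6451): both odd, 6451 mod 4 = 3, 293299 mod 4 = 3, so the flip contributes -1; sign now +1
(293299/6451): 293299 mod 6451 = 3004, so (293299/6451) = (3004/6451)
factor out 2^2: 3004 = 2^2·751; with 6451 mod 8 = 3, (2/6451) = -1; sign now +1; continue with (751/6451)
flip (751/6451) -> (6451/751): both odd, 751 mod 4 = 3, 6451 mod 4 = 3, so the flip contributes -1; sign now -1
(6451/751): 6451 mod 751 = 443, so (6451/751) = (443/751)
flip (443/751) -> (751/443): both odd, 443 mod 4 = 3, 751 mod 4 = 3, so the flip contributes -1; sign now +1
(751/443): 751 mod 443 = 308, so (751/443) = (308/443)
factor out 2^2: 308 = 2^2·77; with 443 mod 8 = 3, (2/443) = -1; sign now +1; continue with (77/443)
flip (77/443) -> (443/77): both odd, 77 mod 4 = 1, 443 mod 4 = 3, so the flip contributes +1; sign now +1
(443/77): 443 mod 77 = 58, so (443/77) = (58/77)
factor out 2^1: 58 = 2^1·29; with 77 mod 8 = 5, (2/77) = -1; sign now -1; continue with (29/77)
flip (29/77) -> (77/29): both odd, 29 mod 4 = 1, 77 mod 4 = 1, so the flip contributes +1; sign now -1
(77/29): 77 mod 29 = 19, so (77/29) = (19/29)
flip (19/29) -> (29/19): both odd, 19 mod 4 = 3, 29 mod 4 = 1, so the flip contributes +1; sign now -1
(29/19): 29 mod 19 = 10, so (29/19) = (10/19)
factor out 2^1: 10 = 2^1·5; with 19 mod 8 = 3, (2/19) = -1; sign now +1; continue with (5/19)
flip (5/19) -> (19/5): both odd, 5 mod 4 = 1, 19 mod 4 = 3, so the flip contributes +1; sign now +1
(19/5): 19 mod 5 = 4, so (19/5) = (4/5)
factor out 2^2: 4 = 2^2·1; with 5 mod 8 = 5, (2/5) = -1; sign now +1; continue with (1/5)
reached (1/5) = 1, so the symbol is +1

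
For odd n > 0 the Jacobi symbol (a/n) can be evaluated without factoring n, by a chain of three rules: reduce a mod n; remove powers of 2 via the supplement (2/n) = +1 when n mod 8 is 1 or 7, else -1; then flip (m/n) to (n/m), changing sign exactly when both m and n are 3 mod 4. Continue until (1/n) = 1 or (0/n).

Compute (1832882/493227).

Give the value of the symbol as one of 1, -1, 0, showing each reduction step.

1

(1832882/493227): 1832882 mod 493227 = 353201, so (1832882/493227) = (353201/493227)
flip (353201/493227) -> (493227/353201): both odd, 353201 mod 4 = 1, 493227 mod 4 = 3, so the flip contributes +1; sign now +1
(493227/353201): 493227 mod 353201 = 140026, so (493227/353201) = (140026/353201)
factor out 2^1: 140026 = 2^1·70013; with 353201 mod 8 = 1, (2/353201) = +1; sign now +1; continue with (70013/353201)
flip (70013/353201) -> (353201/70013): both odd, 70013 mod 4 = 1, 353201 mod 4 = 1, so the flip contributes +1; sign now +1
(353201/70013): 353201 mod 70013 = 3136, so (353201/70013) = (3136/70013)
factor out 2^6: 3136 = 2^6·49; with 70013 mod 8 = 5, (2/70013) = -1; sign now +1; continue with (49/70013)
flip (49/70013) -> (70013/49): both odd, 49 mod 4 = 1, 70013 mod 4 = 1, so the flip contributes +1; sign now +1
(70013/49): 70013 mod 49 = 41, so (70013/49) = (41/49)
flip (41/49) -> (49/41): both odd, 41 mod 4 = 1, 49 mod 4 = 1, so the flip contributes +1; sign now +1
(49/41): 49 mod 41 = 8, so (49/41) = (8/41)
factor out 2^3: 8 = 2^3·1; with 41 mod 8 = 1, (2/41) = +1; sign now +1; continue with (1/41)
reached (1/41) = 1, so the symbol is +1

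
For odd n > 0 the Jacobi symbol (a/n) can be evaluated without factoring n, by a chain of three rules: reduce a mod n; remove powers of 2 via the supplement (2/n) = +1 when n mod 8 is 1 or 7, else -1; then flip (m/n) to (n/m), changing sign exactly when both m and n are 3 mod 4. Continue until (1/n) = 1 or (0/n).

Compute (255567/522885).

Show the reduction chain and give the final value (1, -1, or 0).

flip (255567/522885) -> (522885/255567): both odd, 255567 mod 4 = 3, 522885 mod 4 = 1, so the flip contributes +1; sign now +1
(522885/255567): 522885 mod 255567 = 11751, so (522885/255567) = (11751/255567)
flip (11751/255567) -> (255567/11751): both odd, 11751 mod 4 = 3, 255567 mod 4 = 3, so the flip contributes -1; sign now -1
(255567/11751): 255567 mod 11751 = 8796, so (255567/11751) = (8796/11751)
factor out 2^2: 8796 = 2^2·2199; with 11751 mod 8 = 7, (2/11751) = +1; sign now -1; continue with (2199/11751)
flip (2199/11751) -> (11751/2199): both odd, 2199 mod 4 = 3, 11751 mod 4 = 3, so the flip contributes -1; sign now +1
(11751/2199): 11751 mod 2199 = 756, so (11751/2199) = (756/2199)
factor out 2^2: 756 = 2^2·189; with 2199 mod 8 = 7, (2/2199) = +1; sign now +1; continue with (189/2199)
flip (189/2199) -> (2199/189): both odd, 189 mod 4 = 1, 2199 mod 4 = 3, so the flip contributes +1; sign now +1
(2199/189): 2199 mod 189 = 120, so (2199/189) = (120/189)
factor out 2^3: 120 = 2^3·15; with 189 mod 8 = 5, (2/189) = -1; sign now -1; continue with (15/189)
flip (15/189) -> (189/15): both odd, 15 mod 4 = 3, 189 mod 4 = 1, so the flip contributes +1; sign now -1
(189/15): 189 mod 15 = 9, so (189/15) = (9/15)
flip (9/15) -> (15/9): both odd, 9 mod 4 = 1, 15 mod 4 = 3, so the flip contributes +1; sign now -1
(15/9): 15 mod 9 = 6, so (15/9) = (6/9)
factor out 2^1: 6 = 2^1·3; with 9 mod 8 = 1, (2/9) = +1; sign now -1; continue with (3/9)
flip (3/9) -> (9/3): both odd, 3 mod 4 = 3, 9 mod 4 = 1, so the flip contributes +1; sign now -1
(9/3): 9 mod 3 = 0, so (9/3) = (0/3)
reached (0/3); gcd(a, n) > 1, so (0/3) = 0 and the symbol is 0

0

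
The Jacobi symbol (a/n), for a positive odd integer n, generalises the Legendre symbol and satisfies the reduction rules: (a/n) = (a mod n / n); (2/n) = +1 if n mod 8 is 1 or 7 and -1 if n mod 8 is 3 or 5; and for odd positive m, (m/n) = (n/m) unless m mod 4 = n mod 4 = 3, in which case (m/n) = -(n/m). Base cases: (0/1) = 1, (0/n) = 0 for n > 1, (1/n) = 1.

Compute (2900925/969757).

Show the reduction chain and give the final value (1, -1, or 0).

(2900925/969757): 2900925 mod 969757 = 961411, so (2900925/969757) = (961411/969757)
flip (961411/969757) -> (969757/961411): both odd, 961411 mod 4 = 3, 969757 mod 4 = 1, so the flip contributes +1; sign now +1
(969757/961411): 969757 mod 961411 = 8346, so (969757/961411) = (8346/961411)
factor out 2^1: 8346 = 2^1·4173; with 961411 mod 8 = 3, (2/961411) = -1; sign now -1; continue with (4173/961411)
flip (4173/961411) -> (961411/4173): both odd, 4173 mod 4 = 1, 961411 mod 4 = 3, so the flip contributes +1; sign now -1
(961411/4173): 961411 mod 4173 = 1621, so (961411/4173) = (1621/4173)
flip (1621/4173) -> (4173/1621): both odd, 1621 mod 4 = 1, 4173 mod 4 = 1, so the flip contributes +1; sign now -1
(4173/1621): 4173 mod 1621 = 931, so (4173/1621) = (931/1621)
flip (931/1621) -> (1621/931): both odd, 931 mod 4 = 3, 1621 mod 4 = 1, so the flip contributes +1; sign now -1
(1621/931): 1621 mod 931 = 690, so (1621/931) = (690/931)
factor out 2^1: 690 = 2^1·345; with 931 mod 8 = 3, (2/931) = -1; sign now +1; continue with (345/931)
flip (345/931) -> (931/345): both odd, 345 mod 4 = 1, 931 mod 4 = 3, so the flip contributes +1; sign now +1
(931/345): 931 mod 345 = 241, so (931/345) = (241/345)
flip (241/345) -> (345/241): both odd, 241 mod 4 = 1, 345 mod 4 = 1, so the flip contributes +1; sign now +1
(345/241): 345 mod 241 = 104, so (345/241) = (104/241)
factor out 2^3: 104 = 2^3·13; with 241 mod 8 = 1, (2/241) = +1; sign now +1; continue with (13/241)
flip (13/241) -> (241/13): both odd, 13 mod 4 = 1, 241 mod 4 = 1, so the flip contributes +1; sign now +1
(241/13): 241 mod 13 = 7, so (241/13) = (7/13)
flip (7/13) -> (13/7): both odd, 7 mod 4 = 3, 13 mod 4 = 1, so the flip contributes +1; sign now +1
(13/7): 13 mod 7 = 6, so (13/7) = (6/7)
factor out 2^1: 6 = 2^1·3; with 7 mod 8 = 7, (2/7) = +1; sign now +1; continue with (3/7)
flip (3/7) -> (7/3): both odd, 3 mod 4 = 3, 7 mod 4 = 3, so the flip contributes -1; sign now -1
(7/3): 7 mod 3 = 1, so (7/3) = (1/3)
reached (1/3) = 1, so the symbol is -1

-1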